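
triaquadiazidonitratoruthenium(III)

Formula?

Ligands: 3 aqua (H2O, neutral), 1 nitrato (NO3, -1), 2 azido (N3, -1). Ligand charge sum = -3.
With Ru in oxidation state +3, the complex ion is [Ru...].

[Ru(H2O)3(N3)2(NO3)]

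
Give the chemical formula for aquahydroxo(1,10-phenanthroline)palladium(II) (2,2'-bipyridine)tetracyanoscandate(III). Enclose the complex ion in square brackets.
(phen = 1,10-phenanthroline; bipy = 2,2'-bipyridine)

Cation [Pd…]: ligand charges -1, Pd(II) ⇒ ion charge 1+.
Anion [Sc…]: ligand charges -4, Sc(III) ⇒ ion charge 1−.
One 1+ cation balances one 1− anion.

[Pd(H2O)(OH)(phen)][Sc(bipy)(CN)4]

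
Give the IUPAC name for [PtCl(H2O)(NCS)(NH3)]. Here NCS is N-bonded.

ammineaquachloroisothiocyanatoplatinum(II)

There is no counter-ion, so the complex is neutral overall.
Ligand charges: 1×aqua (neutral), 1×chloro (-1 each), 1×ammine (neutral), 1×isothiocyanato (-1 each); total -2. So Pt + (-2) = 0, giving Pt = +2.
Ligands are named alphabetically: ammine before aqua before chloro before isothiocyanato.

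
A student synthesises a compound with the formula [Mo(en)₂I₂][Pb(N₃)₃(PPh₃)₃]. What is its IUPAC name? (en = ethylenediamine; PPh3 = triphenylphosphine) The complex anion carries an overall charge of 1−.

bis(ethylenediamine)diiodomolybdenum(III) triazidotris(triphenylphosphine)plumbate(II)

Both ions are complex: the cation is named first with the plain metal name, the anion second with the -ate form; each ion's ligands are alphabetised independently.
The complex anion is given as 1−; its ligand charges sum to -3, so Pb = +2.
A 1:1 salt means the cation carries the equal and opposite charge, 1+.
Cation: ligand charges sum to -2; for the ion to be 1+, Mo = +3.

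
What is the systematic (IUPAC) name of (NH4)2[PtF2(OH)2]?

The 2 ammonium counter-ions carry a total charge of +2, so each complex ion is 2−.
Ligand charges: 2×fluoro (-1 each), 2×hydroxo (-1 each); total -4. So Pt + (-4) = 2−, giving Pt = +2.
The complex ion is anionic, so platinum takes the -ate form platinate(II).

ammonium difluorodihydroxoplatinate(II)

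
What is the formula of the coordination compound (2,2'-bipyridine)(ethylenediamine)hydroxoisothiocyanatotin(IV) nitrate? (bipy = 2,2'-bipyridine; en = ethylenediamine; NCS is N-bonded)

[Sn(bipy)(en)(NCS)(OH)](NO3)2

Ligands: 1 2,2'-bipyridine (bipy, neutral), 1 hydroxo (OH, -1), 1 ethylenediamine (en, neutral), 1 isothiocyanato (NCS, -1). Ligand charge sum = -2.
With Sn in oxidation state +4, the complex ion is [Sn...]^2+.
Charge balance with nitrate (-1) requires 1 complex ion per 2 nitrate.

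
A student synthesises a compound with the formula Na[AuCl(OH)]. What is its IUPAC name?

sodium chlorohydroxoaurate(I)

The 1 sodium counter-ion carries a total charge of +1, so each complex ion is 1−.
Ligand charges: 1×chloro (-1 each), 1×hydroxo (-1 each); total -2. So Au + (-2) = 1−, giving Au = +1.
Ligands are named alphabetically: chloro before hydroxo.
The complex ion is anionic, so gold takes the -ate form aurate(I).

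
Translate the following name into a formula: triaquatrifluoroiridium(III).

[IrF3(H2O)3]

Ligands: 3 aqua (H2O, neutral), 3 fluoro (F, -1). Ligand charge sum = -3.
With Ir in oxidation state +3, the complex ion is [Ir...].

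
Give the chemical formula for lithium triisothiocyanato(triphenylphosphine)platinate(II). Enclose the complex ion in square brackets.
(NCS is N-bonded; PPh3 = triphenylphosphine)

Li[Pt(NCS)3(PPh3)]

Ligands: 3 isothiocyanato (NCS, -1), 1 triphenylphosphine (PPh3, neutral). Ligand charge sum = -3.
With Pt in oxidation state +2, the complex ion is [Pt...]^1−.
Charge balance with lithium (+1) requires 1 complex ion per 1 lithium.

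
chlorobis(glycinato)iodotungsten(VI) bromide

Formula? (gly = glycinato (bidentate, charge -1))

Ligands: 2 glycinato (gly, -1), 1 chloro (Cl, -1), 1 iodo (I, -1). Ligand charge sum = -4.
With W in oxidation state +6, the complex ion is [W...]^2+.
Charge balance with bromide (-1) requires 1 complex ion per 2 bromide.

[WCl(gly)2I]Br2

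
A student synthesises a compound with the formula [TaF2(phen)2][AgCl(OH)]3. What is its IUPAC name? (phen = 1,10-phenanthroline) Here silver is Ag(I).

Ag is given as +1; the anion's ligand charges sum to -2, so the complex anion is 1−.
With 3 anions per cation, the cation must be 3×1 = 3+.
Cation: ligand charges sum to -2; for the ion to be 3+, Ta = +5.

difluorobis(1,10-phenanthroline)tantalum(V) chlorohydroxoargentate(I)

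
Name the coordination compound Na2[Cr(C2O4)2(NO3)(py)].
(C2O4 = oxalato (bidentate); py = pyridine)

sodium nitratodioxalato(pyridine)chromate(III)

The 2 sodium counter-ions carry a total charge of +2, so each complex ion is 2−.
Ligand charges: 1×nitrato (-1 each), 2×oxalato (-2 each), 1×pyridine (neutral); total -5. So Cr + (-5) = 2−, giving Cr = +3.
The complex ion is anionic, so chromium takes the -ate form chromate(III).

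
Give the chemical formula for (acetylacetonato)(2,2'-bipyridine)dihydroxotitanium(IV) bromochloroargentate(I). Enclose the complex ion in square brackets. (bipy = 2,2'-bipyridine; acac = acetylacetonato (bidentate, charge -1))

Cation [Ti…]: ligand charges -3, Ti(IV) ⇒ ion charge 1+.
Anion [Ag…]: ligand charges -2, Ag(I) ⇒ ion charge 1−.
One 1+ cation balances one 1− anion.

[Ti(acac)(bipy)(OH)2][AgBrCl]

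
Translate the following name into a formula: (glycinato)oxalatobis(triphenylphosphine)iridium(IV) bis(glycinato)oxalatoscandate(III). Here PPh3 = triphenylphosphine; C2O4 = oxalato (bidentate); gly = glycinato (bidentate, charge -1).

Cation [Ir…]: ligand charges -3, Ir(IV) ⇒ ion charge 1+.
Anion [Sc…]: ligand charges -4, Sc(III) ⇒ ion charge 1−.

[Ir(C2O4)(gly)(PPh3)2][Sc(C2O4)(gly)2]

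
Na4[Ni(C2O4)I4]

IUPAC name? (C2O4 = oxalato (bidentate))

sodium tetraiodooxalatonickelate(II)

The 4 sodium counter-ions carry a total charge of +4, so each complex ion is 4−.
Ligand charges: 1×oxalato (-2 each), 4×iodo (-1 each); total -6. So Ni + (-6) = 4−, giving Ni = +2.
Ligands are named alphabetically: iodo before oxalato.
The complex ion is anionic, so nickel takes the -ate form nickelate(II).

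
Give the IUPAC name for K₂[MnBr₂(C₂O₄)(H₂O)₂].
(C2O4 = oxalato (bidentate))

potassium diaquadibromooxalatomanganate(II)

The 2 potassium counter-ions carry a total charge of +2, so each complex ion is 2−.
Ligand charges: 1×oxalato (-2 each), 2×bromo (-1 each), 2×aqua (neutral); total -4. So Mn + (-4) = 2−, giving Mn = +2.
The complex ion is anionic, so manganese takes the -ate form manganate(II).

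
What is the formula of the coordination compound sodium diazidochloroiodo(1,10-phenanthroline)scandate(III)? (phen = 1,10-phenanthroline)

Ligands: 1 iodo (I, -1), 1 chloro (Cl, -1), 2 azido (N3, -1), 1 1,10-phenanthroline (phen, neutral). Ligand charge sum = -4.
Charge balance with sodium (+1) requires 1 complex ion per 1 sodium.

Na[ScClI(N3)2(phen)]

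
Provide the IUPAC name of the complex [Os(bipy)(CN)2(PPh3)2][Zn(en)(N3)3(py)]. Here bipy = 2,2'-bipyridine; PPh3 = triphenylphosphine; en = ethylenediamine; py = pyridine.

(2,2'-bipyridine)dicyanobis(triphenylphosphine)osmium(III) triazido(ethylenediamine)(pyridine)zincate(II)

Both ions are complex: the cation is named first with the plain metal name, the anion second with the -ate form; each ion's ligands are alphabetised independently.
Zinc is always +2 in its complexes; the anion's ligand charges sum to -3, so the complex anion is 1−.
A 1:1 salt means the cation carries the equal and opposite charge, 1+.
Cation: ligand charges sum to -2; for the ion to be 1+, Os = +3.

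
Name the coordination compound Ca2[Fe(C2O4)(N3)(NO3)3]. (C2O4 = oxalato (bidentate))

The 2 calcium counter-ions carry a total charge of +4, so each complex ion is 4−.
Ligand charges: 1×azido (-1 each), 1×oxalato (-2 each), 3×nitrato (-1 each); total -6. So Fe + (-6) = 4−, giving Fe = +2.
The complex ion is anionic, so iron takes the -ate form ferrate(II).

calcium azidotrinitratooxalatoferrate(II)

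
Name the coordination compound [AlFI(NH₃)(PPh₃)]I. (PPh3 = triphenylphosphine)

amminefluoroiodo(triphenylphosphine)aluminium(III) iodide

The 1 iodide counter-ion carries a total charge of -1, so each complex ion is 1+.
Ligand charges: 1×ammine (neutral), 1×triphenylphosphine (neutral), 1×fluoro (-1 each), 1×iodo (-1 each); total -2. So Al + (-2) = 1+, giving Al = +3.
Ligands are named alphabetically: ammine before fluoro before iodo before triphenylphosphine.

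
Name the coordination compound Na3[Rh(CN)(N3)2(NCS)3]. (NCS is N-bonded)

The 3 sodium counter-ions carry a total charge of +3, so each complex ion is 3−.
Ligand charges: 3×isothiocyanato (-1 each), 1×cyano (-1 each), 2×azido (-1 each); total -6. So Rh + (-6) = 3−, giving Rh = +3.
Ligands are named alphabetically: azido before cyano before isothiocyanato.
The complex ion is anionic, so rhodium takes the -ate form rhodate(III).

sodium diazidocyanotriisothiocyanatorhodate(III)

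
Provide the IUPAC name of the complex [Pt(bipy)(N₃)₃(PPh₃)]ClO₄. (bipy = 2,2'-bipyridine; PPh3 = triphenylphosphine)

The 1 perchlorate counter-ion carries a total charge of -1, so each complex ion is 1+.
Ligand charges: 1×2,2'-bipyridine (neutral), 1×triphenylphosphine (neutral), 3×azido (-1 each); total -3. So Pt + (-3) = 1+, giving Pt = +4.
Ligands are named alphabetically: azido before bipyridine before triphenylphosphine.

triazido(2,2'-bipyridine)(triphenylphosphine)platinum(IV) perchlorate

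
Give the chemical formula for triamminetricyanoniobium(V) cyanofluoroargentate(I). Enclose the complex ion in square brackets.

Cation [Nb…]: ligand charges -3, Nb(V) ⇒ ion charge 2+.
Anion [Ag…]: ligand charges -2, Ag(I) ⇒ ion charge 1−.
One 2+ cation requires 2 of the 1− anion.

[Nb(CN)3(NH3)3][Ag(CN)F]2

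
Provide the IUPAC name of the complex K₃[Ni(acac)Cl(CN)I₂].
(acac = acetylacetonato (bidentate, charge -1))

potassium (acetylacetonato)chlorocyanodiiodonickelate(II)

The 3 potassium counter-ions carry a total charge of +3, so each complex ion is 3−.
Ligand charges: 1×acetylacetonato (-1 each), 2×iodo (-1 each), 1×cyano (-1 each), 1×chloro (-1 each); total -5. So Ni + (-5) = 3−, giving Ni = +2.
Ligands are named alphabetically: acetylacetonato before chloro before cyano before iodo.
The complex ion is anionic, so nickel takes the -ate form nickelate(II).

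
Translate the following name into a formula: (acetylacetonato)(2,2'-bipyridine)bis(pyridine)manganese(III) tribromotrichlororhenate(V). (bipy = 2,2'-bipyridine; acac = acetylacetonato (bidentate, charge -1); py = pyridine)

Cation [Mn…]: ligand charges -1, Mn(III) ⇒ ion charge 2+.
Anion [Re…]: ligand charges -6, Re(V) ⇒ ion charge 1−.
One 2+ cation requires 2 of the 1− anion.

[Mn(acac)(bipy)(py)2][ReBr3Cl3]2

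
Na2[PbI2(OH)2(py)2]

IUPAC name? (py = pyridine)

The 2 sodium counter-ions carry a total charge of +2, so each complex ion is 2−.
Ligand charges: 2×iodo (-1 each), 2×hydroxo (-1 each), 2×pyridine (neutral); total -4. So Pb + (-4) = 2−, giving Pb = +2.
Ligands are named alphabetically: hydroxo before iodo before pyridine.
The complex ion is anionic, so lead takes the -ate form plumbate(II).

sodium dihydroxodiiodobis(pyridine)plumbate(II)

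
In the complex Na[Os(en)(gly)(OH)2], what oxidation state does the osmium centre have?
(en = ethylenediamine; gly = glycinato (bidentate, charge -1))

1 sodium outside the brackets (+1 each) → the complex ion is 1−.
Ligand charges: 1×en neutral; 1×gly = -1; 2×OH = -2; sum -3.
Os + (-3) = 1− ⇒ Os is +2.

+2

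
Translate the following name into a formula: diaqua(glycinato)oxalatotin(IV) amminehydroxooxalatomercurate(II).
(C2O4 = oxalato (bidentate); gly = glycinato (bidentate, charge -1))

[Sn(C2O4)(gly)(H2O)2][Hg(C2O4)(NH3)(OH)]

Cation [Sn…]: ligand charges -3, Sn(IV) ⇒ ion charge 1+.
Anion [Hg…]: ligand charges -3, Hg(II) ⇒ ion charge 1−.
One 1+ cation balances one 1− anion.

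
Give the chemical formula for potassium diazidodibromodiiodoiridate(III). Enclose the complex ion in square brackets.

K3[IrBr2I2(N3)2]

Ligands: 2 bromo (Br, -1), 2 azido (N3, -1), 2 iodo (I, -1). Ligand charge sum = -6.
Charge balance with potassium (+1) requires 1 complex ion per 3 potassium.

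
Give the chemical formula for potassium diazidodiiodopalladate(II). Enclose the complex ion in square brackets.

Ligands: 2 iodo (I, -1), 2 azido (N3, -1). Ligand charge sum = -4.
Charge balance with potassium (+1) requires 1 complex ion per 2 potassium.

K2[PdI2(N3)2]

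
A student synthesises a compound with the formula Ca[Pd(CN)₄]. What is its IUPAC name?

The 1 calcium counter-ion carries a total charge of +2, so each complex ion is 2−.
Ligand charges: 4×cyano (-1 each); total -4. So Pd + (-4) = 2−, giving Pd = +2.
The complex ion is anionic, so palladium takes the -ate form palladate(II).

calcium tetracyanopalladate(II)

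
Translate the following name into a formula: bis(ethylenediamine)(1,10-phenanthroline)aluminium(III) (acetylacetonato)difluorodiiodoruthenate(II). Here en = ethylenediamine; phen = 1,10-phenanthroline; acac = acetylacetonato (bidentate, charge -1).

Cation [Al…]: ligand charges 0, Al(III) ⇒ ion charge 3+.
Anion [Ru…]: ligand charges -5, Ru(II) ⇒ ion charge 3−.

[Al(en)2(phen)][Ru(acac)F2I2]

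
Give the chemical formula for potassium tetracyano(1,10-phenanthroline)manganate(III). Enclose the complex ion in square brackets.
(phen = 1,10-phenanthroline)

Ligands: 1 1,10-phenanthroline (phen, neutral), 4 cyano (CN, -1). Ligand charge sum = -4.
Charge balance with potassium (+1) requires 1 complex ion per 1 potassium.

K[Mn(CN)4(phen)]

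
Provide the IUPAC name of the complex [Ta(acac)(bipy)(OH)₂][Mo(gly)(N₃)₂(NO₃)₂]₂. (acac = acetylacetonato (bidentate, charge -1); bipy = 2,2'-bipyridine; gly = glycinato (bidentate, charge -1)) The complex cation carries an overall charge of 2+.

Both ions are complex: the cation is named first with the plain metal name, the anion second with the -ate form; each ion's ligands are alphabetised independently.
The complex cation is given as 2+; its ligand charges sum to -3, so Ta = +5.
With 2 anions per cation, each anion must be 2/2 = 1−.
Anion: ligand charges sum to -5; for the ion to be 1−, Mo = +4.

(acetylacetonato)(2,2'-bipyridine)dihydroxotantalum(V) diazido(glycinato)dinitratomolybdate(IV)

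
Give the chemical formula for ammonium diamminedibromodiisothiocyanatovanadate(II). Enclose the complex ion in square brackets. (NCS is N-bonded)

Ligands: 2 ammine (NH3, neutral), 2 bromo (Br, -1), 2 isothiocyanato (NCS, -1). Ligand charge sum = -4.
Charge balance with ammonium (+1) requires 1 complex ion per 2 ammonium.

(NH4)2[VBr2(NCS)2(NH3)2]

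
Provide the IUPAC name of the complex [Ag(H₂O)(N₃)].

aquaazidosilver(I)

There is no counter-ion, so the complex is neutral overall.
Ligand charges: 1×azido (-1 each), 1×aqua (neutral); total -1. So Ag + (-1) = 0, giving Ag = +1.
Ligands are named alphabetically: aqua before azido.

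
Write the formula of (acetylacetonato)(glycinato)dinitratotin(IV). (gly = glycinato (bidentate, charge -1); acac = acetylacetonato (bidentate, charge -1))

[Sn(acac)(gly)(NO3)2]

Ligands: 1 glycinato (gly, -1), 1 acetylacetonato (acac, -1), 2 nitrato (NO3, -1). Ligand charge sum = -4.
With Sn in oxidation state +4, the complex ion is [Sn...].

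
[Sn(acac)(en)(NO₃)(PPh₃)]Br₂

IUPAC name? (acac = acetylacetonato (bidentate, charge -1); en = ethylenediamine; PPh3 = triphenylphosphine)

(acetylacetonato)(ethylenediamine)nitrato(triphenylphosphine)tin(IV) bromide

The 2 bromide counter-ions carry a total charge of -2, so each complex ion is 2+.
Ligand charges: 1×acetylacetonato (-1 each), 1×nitrato (-1 each), 1×ethylenediamine (neutral), 1×triphenylphosphine (neutral); total -2. So Sn + (-2) = 2+, giving Sn = +4.
Ligands are named alphabetically: acetylacetonato before ethylenediamine before nitrato before triphenylphosphine.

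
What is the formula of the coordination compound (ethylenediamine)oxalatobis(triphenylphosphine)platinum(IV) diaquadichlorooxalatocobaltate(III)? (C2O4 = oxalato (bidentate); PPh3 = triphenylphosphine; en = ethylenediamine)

Cation [Pt…]: ligand charges -2, Pt(IV) ⇒ ion charge 2+.
Anion [Co…]: ligand charges -4, Co(III) ⇒ ion charge 1−.

[Pt(C2O4)(en)(PPh3)2][Co(C2O4)Cl2(H2O)2]2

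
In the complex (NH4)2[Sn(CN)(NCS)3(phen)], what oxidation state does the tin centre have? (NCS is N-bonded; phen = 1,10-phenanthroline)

+2

2 ammonium outside the brackets (+1 each) → the complex ion is 2−.
Ligand charges: 3×NCS = -3; 1×phen neutral; 1×CN = -1; sum -4.
Sn + (-4) = 2− ⇒ Sn is +2.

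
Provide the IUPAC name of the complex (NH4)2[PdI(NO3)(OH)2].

The 2 ammonium counter-ions carry a total charge of +2, so each complex ion is 2−.
Ligand charges: 1×nitrato (-1 each), 1×iodo (-1 each), 2×hydroxo (-1 each); total -4. So Pd + (-4) = 2−, giving Pd = +2.
The complex ion is anionic, so palladium takes the -ate form palladate(II).

ammonium dihydroxoiodonitratopalladate(II)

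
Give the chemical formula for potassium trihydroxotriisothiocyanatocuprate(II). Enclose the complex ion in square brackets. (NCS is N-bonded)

K4[Cu(NCS)3(OH)3]

Ligands: 3 hydroxo (OH, -1), 3 isothiocyanato (NCS, -1). Ligand charge sum = -6.
With Cu in oxidation state +2, the complex ion is [Cu...]^4−.
Charge balance with potassium (+1) requires 1 complex ion per 4 potassium.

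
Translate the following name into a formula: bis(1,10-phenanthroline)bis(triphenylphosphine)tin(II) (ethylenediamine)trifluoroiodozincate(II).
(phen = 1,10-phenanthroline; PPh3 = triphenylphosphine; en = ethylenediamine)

[Sn(phen)2(PPh3)2][Zn(en)F3I]

Cation [Sn…]: ligand charges 0, Sn(II) ⇒ ion charge 2+.
Anion [Zn…]: ligand charges -4, Zn(II) ⇒ ion charge 2−.
One 2+ cation balances one 2− anion.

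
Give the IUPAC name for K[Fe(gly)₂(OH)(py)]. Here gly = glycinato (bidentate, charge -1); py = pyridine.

The 1 potassium counter-ion carries a total charge of +1, so each complex ion is 1−.
Ligand charges: 2×glycinato (-1 each), 1×pyridine (neutral), 1×hydroxo (-1 each); total -3. So Fe + (-3) = 1−, giving Fe = +2.
Ligands are named alphabetically: glycinato before hydroxo before pyridine.
The complex ion is anionic, so iron takes the -ate form ferrate(II).

potassium bis(glycinato)hydroxo(pyridine)ferrate(II)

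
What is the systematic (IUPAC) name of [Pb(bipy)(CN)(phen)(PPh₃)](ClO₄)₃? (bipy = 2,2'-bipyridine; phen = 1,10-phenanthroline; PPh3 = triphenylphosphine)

The 3 perchlorate counter-ions carry a total charge of -3, so each complex ion is 3+.
Ligand charges: 1×cyano (-1 each), 1×2,2'-bipyridine (neutral), 1×1,10-phenanthroline (neutral), 1×triphenylphosphine (neutral); total -1. So Pb + (-1) = 3+, giving Pb = +4.
Ligands are named alphabetically: bipyridine before cyano before phenanthroline before triphenylphosphine.

(2,2'-bipyridine)cyano(1,10-phenanthroline)(triphenylphosphine)lead(IV) perchlorate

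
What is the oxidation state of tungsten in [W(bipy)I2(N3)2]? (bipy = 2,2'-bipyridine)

No counter-ion: the bracketed complex is neutral.
Ligand charges: 1×bipy neutral; 2×I = -2; 2×N3 = -2; sum -4.
W + (-4) = 0 ⇒ W is +4.

+4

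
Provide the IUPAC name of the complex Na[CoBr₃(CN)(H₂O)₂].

The 1 sodium counter-ion carries a total charge of +1, so each complex ion is 1−.
Ligand charges: 2×aqua (neutral), 3×bromo (-1 each), 1×cyano (-1 each); total -4. So Co + (-4) = 1−, giving Co = +3.
Ligands are named alphabetically: aqua before bromo before cyano.
The complex ion is anionic, so cobalt takes the -ate form cobaltate(III).

sodium diaquatribromocyanocobaltate(III)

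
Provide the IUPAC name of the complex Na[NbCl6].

The 1 sodium counter-ion carries a total charge of +1, so each complex ion is 1−.
Ligand charges: 6×chloro (-1 each); total -6. So Nb + (-6) = 1−, giving Nb = +5.
The complex ion is anionic, so niobium takes the -ate form niobate(V).

sodium hexachloroniobate(V)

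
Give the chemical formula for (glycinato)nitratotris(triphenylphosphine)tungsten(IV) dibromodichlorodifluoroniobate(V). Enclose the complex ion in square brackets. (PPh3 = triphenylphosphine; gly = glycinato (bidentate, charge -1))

[W(gly)(NO3)(PPh3)3][NbBr2Cl2F2]2

Cation [W…]: ligand charges -2, W(IV) ⇒ ion charge 2+.
Anion [Nb…]: ligand charges -6, Nb(V) ⇒ ion charge 1−.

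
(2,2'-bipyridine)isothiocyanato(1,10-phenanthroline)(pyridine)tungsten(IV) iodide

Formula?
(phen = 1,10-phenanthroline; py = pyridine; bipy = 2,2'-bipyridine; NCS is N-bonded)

[W(bipy)(NCS)(phen)(py)]I3

Ligands: 1 1,10-phenanthroline (phen, neutral), 1 pyridine (py, neutral), 1 2,2'-bipyridine (bipy, neutral), 1 isothiocyanato (NCS, -1). Ligand charge sum = -1.
With W in oxidation state +4, the complex ion is [W...]^3+.
Charge balance with iodide (-1) requires 1 complex ion per 3 iodide.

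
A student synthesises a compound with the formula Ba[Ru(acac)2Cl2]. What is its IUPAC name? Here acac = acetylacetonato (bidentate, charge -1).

The 1 barium counter-ion carries a total charge of +2, so each complex ion is 2−.
Ligand charges: 2×chloro (-1 each), 2×acetylacetonato (-1 each); total -4. So Ru + (-4) = 2−, giving Ru = +2.
Ligands are named alphabetically: acetylacetonato before chloro.
The complex ion is anionic, so ruthenium takes the -ate form ruthenate(II).

barium bis(acetylacetonato)dichlororuthenate(II)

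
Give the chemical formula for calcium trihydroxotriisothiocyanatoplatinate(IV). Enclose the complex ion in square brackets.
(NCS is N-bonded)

Ca[Pt(NCS)3(OH)3]

Ligands: 3 hydroxo (OH, -1), 3 isothiocyanato (NCS, -1). Ligand charge sum = -6.
Charge balance with calcium (+2) requires 1 complex ion per 1 calcium.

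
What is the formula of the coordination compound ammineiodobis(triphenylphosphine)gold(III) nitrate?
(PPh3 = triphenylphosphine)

[AuI(NH3)(PPh3)2](NO3)2

Ligands: 2 triphenylphosphine (PPh3, neutral), 1 iodo (I, -1), 1 ammine (NH3, neutral). Ligand charge sum = -1.
With Au in oxidation state +3, the complex ion is [Au...]^2+.
Charge balance with nitrate (-1) requires 1 complex ion per 2 nitrate.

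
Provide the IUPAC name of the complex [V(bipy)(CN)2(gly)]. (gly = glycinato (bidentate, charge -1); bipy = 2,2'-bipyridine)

(2,2'-bipyridine)dicyano(glycinato)vanadium(III)

There is no counter-ion, so the complex is neutral overall.
Ligand charges: 2×cyano (-1 each), 1×glycinato (-1 each), 1×2,2'-bipyridine (neutral); total -3. So V + (-3) = 0, giving V = +3.
Ligands are named alphabetically: bipyridine before cyano before glycinato.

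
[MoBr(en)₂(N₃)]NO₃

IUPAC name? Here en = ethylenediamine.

azidobromobis(ethylenediamine)molybdenum(III) nitrate

The 1 nitrate counter-ion carries a total charge of -1, so each complex ion is 1+.
Ligand charges: 1×bromo (-1 each), 2×ethylenediamine (neutral), 1×azido (-1 each); total -2. So Mo + (-2) = 1+, giving Mo = +3.
Ligands are named alphabetically: azido before bromo before ethylenediamine.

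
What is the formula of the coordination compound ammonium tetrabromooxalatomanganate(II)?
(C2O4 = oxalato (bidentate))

Ligands: 4 bromo (Br, -1), 1 oxalato (C2O4, -2). Ligand charge sum = -6.
Charge balance with ammonium (+1) requires 1 complex ion per 4 ammonium.

(NH4)4[MnBr4(C2O4)]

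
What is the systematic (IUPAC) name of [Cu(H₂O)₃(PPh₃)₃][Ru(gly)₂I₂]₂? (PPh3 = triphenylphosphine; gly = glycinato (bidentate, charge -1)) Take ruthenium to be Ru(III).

Ru is given as +3; the anion's ligand charges sum to -4, so the complex anion is 1−.
With 2 anions per cation, the cation must be 2×1 = 2+.
Cation: ligand charges sum to 0; for the ion to be 2+, Cu = +2.

triaquatris(triphenylphosphine)copper(II) bis(glycinato)diiodoruthenate(III)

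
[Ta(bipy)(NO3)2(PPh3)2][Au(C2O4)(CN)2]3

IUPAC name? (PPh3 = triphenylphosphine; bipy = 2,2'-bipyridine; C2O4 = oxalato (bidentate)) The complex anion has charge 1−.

(2,2'-bipyridine)dinitratobis(triphenylphosphine)tantalum(V) dicyanooxalatoaurate(III)

Both ions are complex: the cation is named first with the plain metal name, the anion second with the -ate form; each ion's ligands are alphabetised independently.
The complex anion is given as 1−; its ligand charges sum to -4, so Au = +3.
With 3 anions per cation, the cation must be 3×1 = 3+.
Cation: ligand charges sum to -2; for the ion to be 3+, Ta = +5.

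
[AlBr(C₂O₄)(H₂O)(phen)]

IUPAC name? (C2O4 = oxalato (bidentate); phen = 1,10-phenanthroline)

aquabromooxalato(1,10-phenanthroline)aluminium(III)

There is no counter-ion, so the complex is neutral overall.
Ligand charges: 1×oxalato (-2 each), 1×bromo (-1 each), 1×1,10-phenanthroline (neutral), 1×aqua (neutral); total -3. So Al + (-3) = 0, giving Al = +3.
Ligands are named alphabetically: aqua before bromo before oxalato before phenanthroline.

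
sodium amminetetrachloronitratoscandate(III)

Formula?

Ligands: 1 ammine (NH3, neutral), 4 chloro (Cl, -1), 1 nitrato (NO3, -1). Ligand charge sum = -5.
Charge balance with sodium (+1) requires 1 complex ion per 2 sodium.

Na2[ScCl4(NH3)(NO3)]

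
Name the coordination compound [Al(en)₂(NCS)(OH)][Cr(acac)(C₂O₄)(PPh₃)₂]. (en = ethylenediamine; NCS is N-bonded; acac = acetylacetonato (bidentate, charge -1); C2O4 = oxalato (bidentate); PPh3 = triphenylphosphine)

bis(ethylenediamine)hydroxoisothiocyanatoaluminium(III) (acetylacetonato)oxalatobis(triphenylphosphine)chromate(II)

Aluminium is always +3 in its complexes; the cation's ligand charges sum to -2, so the complex cation is 1+.
A 1:1 salt means the anion carries the equal and opposite charge, 1−.
Anion: ligand charges sum to -3; for the ion to be 1−, Cr = +2.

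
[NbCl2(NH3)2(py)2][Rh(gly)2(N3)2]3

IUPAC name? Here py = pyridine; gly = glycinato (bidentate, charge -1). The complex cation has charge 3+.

diamminedichlorobis(pyridine)niobium(V) diazidobis(glycinato)rhodate(III)

Both ions are complex: the cation is named first with the plain metal name, the anion second with the -ate form; each ion's ligands are alphabetised independently.
The complex cation is given as 3+; its ligand charges sum to -2, so Nb = +5.
With 3 anions per cation, each anion must be 3/3 = 1−.
Anion: ligand charges sum to -4; for the ion to be 1−, Rh = +3.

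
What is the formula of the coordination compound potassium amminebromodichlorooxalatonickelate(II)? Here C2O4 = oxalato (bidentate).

K3[NiBr(C2O4)Cl2(NH3)]

Ligands: 1 bromo (Br, -1), 1 oxalato (C2O4, -2), 1 ammine (NH3, neutral), 2 chloro (Cl, -1). Ligand charge sum = -5.
With Ni in oxidation state +2, the complex ion is [Ni...]^3−.
Charge balance with potassium (+1) requires 1 complex ion per 3 potassium.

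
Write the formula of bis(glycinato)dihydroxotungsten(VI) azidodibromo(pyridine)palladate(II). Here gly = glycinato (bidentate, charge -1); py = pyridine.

Cation [W…]: ligand charges -4, W(VI) ⇒ ion charge 2+.
Anion [Pd…]: ligand charges -3, Pd(II) ⇒ ion charge 1−.

[W(gly)2(OH)2][PdBr2(N3)(py)]2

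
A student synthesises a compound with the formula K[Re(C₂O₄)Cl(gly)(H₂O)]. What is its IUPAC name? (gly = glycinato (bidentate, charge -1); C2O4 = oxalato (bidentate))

potassium aquachloro(glycinato)oxalatorhenate(III)

The 1 potassium counter-ion carries a total charge of +1, so each complex ion is 1−.
Ligand charges: 1×glycinato (-1 each), 1×oxalato (-2 each), 1×chloro (-1 each), 1×aqua (neutral); total -4. So Re + (-4) = 1−, giving Re = +3.
Ligands are named alphabetically: aqua before chloro before glycinato before oxalato.
The complex ion is anionic, so rhenium takes the -ate form rhenate(III).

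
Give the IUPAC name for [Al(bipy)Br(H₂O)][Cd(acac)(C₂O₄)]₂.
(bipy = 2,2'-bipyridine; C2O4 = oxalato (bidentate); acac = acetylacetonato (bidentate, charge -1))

aqua(2,2'-bipyridine)bromoaluminium(III) (acetylacetonato)oxalatocadmate(II)

Cadmium is always +2 in its complexes; the anion's ligand charges sum to -3, so the complex anion is 1−.
With 2 anions per cation, the cation must be 2×1 = 2+.
Cation: ligand charges sum to -1; for the ion to be 2+, Al = +3.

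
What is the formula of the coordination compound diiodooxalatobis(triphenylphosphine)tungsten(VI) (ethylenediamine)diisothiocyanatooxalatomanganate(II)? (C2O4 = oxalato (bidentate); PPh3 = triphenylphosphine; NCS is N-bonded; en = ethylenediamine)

[W(C2O4)I2(PPh3)2][Mn(C2O4)(en)(NCS)2]

Cation [W…]: ligand charges -4, W(VI) ⇒ ion charge 2+.
Anion [Mn…]: ligand charges -4, Mn(II) ⇒ ion charge 2−.
One 2+ cation balances one 2− anion.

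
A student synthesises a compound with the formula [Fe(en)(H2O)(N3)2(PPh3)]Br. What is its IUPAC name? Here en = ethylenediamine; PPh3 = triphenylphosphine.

The 1 bromide counter-ion carries a total charge of -1, so each complex ion is 1+.
Ligand charges: 1×ethylenediamine (neutral), 1×aqua (neutral), 1×triphenylphosphine (neutral), 2×azido (-1 each); total -2. So Fe + (-2) = 1+, giving Fe = +3.
Ligands are named alphabetically: aqua before azido before ethylenediamine before triphenylphosphine.

aquadiazido(ethylenediamine)(triphenylphosphine)iron(III) bromide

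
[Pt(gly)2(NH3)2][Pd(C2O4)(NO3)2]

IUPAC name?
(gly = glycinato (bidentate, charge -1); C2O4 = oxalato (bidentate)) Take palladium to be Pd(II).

diamminebis(glycinato)platinum(IV) dinitratooxalatopalladate(II)

Pd is given as +2; the anion's ligand charges sum to -4, so the complex anion is 2−.
A 1:1 salt means the cation carries the equal and opposite charge, 2+.
Cation: ligand charges sum to -2; for the ion to be 2+, Pt = +4.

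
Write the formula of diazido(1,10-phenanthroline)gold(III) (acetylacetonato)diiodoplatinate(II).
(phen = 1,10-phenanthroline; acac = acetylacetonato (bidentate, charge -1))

Cation [Au…]: ligand charges -2, Au(III) ⇒ ion charge 1+.
Anion [Pt…]: ligand charges -3, Pt(II) ⇒ ion charge 1−.
One 1+ cation balances one 1− anion.

[Au(N3)2(phen)][Pt(acac)I2]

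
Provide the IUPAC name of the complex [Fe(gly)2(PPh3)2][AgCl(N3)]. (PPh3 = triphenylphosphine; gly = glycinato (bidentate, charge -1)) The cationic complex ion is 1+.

Both ions are complex: the cation is named first with the plain metal name, the anion second with the -ate form; each ion's ligands are alphabetised independently.
The complex cation is given as 1+; its ligand charges sum to -2, so Fe = +3.
A 1:1 salt means the anion carries the equal and opposite charge, 1−.
Anion: ligand charges sum to -2; for the ion to be 1−, Ag = +1.

bis(glycinato)bis(triphenylphosphine)iron(III) azidochloroargentate(I)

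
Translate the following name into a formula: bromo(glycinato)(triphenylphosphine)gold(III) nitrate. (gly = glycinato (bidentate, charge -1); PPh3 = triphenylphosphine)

Ligands: 1 glycinato (gly, -1), 1 bromo (Br, -1), 1 triphenylphosphine (PPh3, neutral). Ligand charge sum = -2.
With Au in oxidation state +3, the complex ion is [Au...]^1+.
Charge balance with nitrate (-1) requires 1 complex ion per 1 nitrate.

[AuBr(gly)(PPh3)]NO3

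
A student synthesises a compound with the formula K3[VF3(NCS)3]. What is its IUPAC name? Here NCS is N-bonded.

potassium trifluorotriisothiocyanatovanadate(III)

The 3 potassium counter-ions carry a total charge of +3, so each complex ion is 3−.
Ligand charges: 3×isothiocyanato (-1 each), 3×fluoro (-1 each); total -6. So V + (-6) = 3−, giving V = +3.
Ligands are named alphabetically: fluoro before isothiocyanato.
The complex ion is anionic, so vanadium takes the -ate form vanadate(III).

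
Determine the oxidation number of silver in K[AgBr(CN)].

1 potassium outside the brackets (+1 each) → the complex ion is 1−.
Ligand charges: 1×CN = -1; 1×Br = -1; sum -2.
Ag + (-2) = 1− ⇒ Ag is +1.

+1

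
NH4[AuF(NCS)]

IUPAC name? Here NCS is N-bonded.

ammonium fluoroisothiocyanatoaurate(I)

The 1 ammonium counter-ion carries a total charge of +1, so each complex ion is 1−.
Ligand charges: 1×fluoro (-1 each), 1×isothiocyanato (-1 each); total -2. So Au + (-2) = 1−, giving Au = +1.
Ligands are named alphabetically: fluoro before isothiocyanato.
The complex ion is anionic, so gold takes the -ate form aurate(I).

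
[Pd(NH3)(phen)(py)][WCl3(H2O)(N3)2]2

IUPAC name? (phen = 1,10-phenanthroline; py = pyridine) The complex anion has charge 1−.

ammine(1,10-phenanthroline)(pyridine)palladium(II) aquadiazidotrichlorotungstate(IV)

Both ions are complex: the cation is named first with the plain metal name, the anion second with the -ate form; each ion's ligands are alphabetised independently.
The complex anion is given as 1−; its ligand charges sum to -5, so W = +4.
With 2 anions per cation, the cation must be 2×1 = 2+.
Cation: ligand charges sum to 0; for the ion to be 2+, Pd = +2.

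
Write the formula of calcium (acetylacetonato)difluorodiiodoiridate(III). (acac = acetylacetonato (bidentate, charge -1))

Ligands: 2 iodo (I, -1), 1 acetylacetonato (acac, -1), 2 fluoro (F, -1). Ligand charge sum = -5.
Charge balance with calcium (+2) requires 1 complex ion per 1 calcium.

Ca[Ir(acac)F2I2]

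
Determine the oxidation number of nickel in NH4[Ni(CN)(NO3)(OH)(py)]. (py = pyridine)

1 ammonium outside the brackets (+1 each) → the complex ion is 1−.
Ligand charges: 1×OH = -1; 1×NO3 = -1; 1×CN = -1; 1×py neutral; sum -3.
Ni + (-3) = 1− ⇒ Ni is +2.

+2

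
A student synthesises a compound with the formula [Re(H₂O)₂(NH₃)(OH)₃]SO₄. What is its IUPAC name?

amminediaquatrihydroxorhenium(V) sulfate

The 1 sulfate counter-ion carries a total charge of -2, so each complex ion is 2+.
Ligand charges: 1×ammine (neutral), 2×aqua (neutral), 3×hydroxo (-1 each); total -3. So Re + (-3) = 2+, giving Re = +5.
Ligands are named alphabetically: ammine before aqua before hydroxo.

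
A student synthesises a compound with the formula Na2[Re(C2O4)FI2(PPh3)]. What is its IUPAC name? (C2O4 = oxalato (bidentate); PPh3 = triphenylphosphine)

The 2 sodium counter-ions carry a total charge of +2, so each complex ion is 2−.
Ligand charges: 2×iodo (-1 each), 1×oxalato (-2 each), 1×triphenylphosphine (neutral), 1×fluoro (-1 each); total -5. So Re + (-5) = 2−, giving Re = +3.
The complex ion is anionic, so rhenium takes the -ate form rhenate(III).

sodium fluorodiiodooxalato(triphenylphosphine)rhenate(III)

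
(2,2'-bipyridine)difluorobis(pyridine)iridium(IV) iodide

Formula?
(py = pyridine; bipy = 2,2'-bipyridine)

[Ir(bipy)F2(py)2]I2

Ligands: 2 fluoro (F, -1), 2 pyridine (py, neutral), 1 2,2'-bipyridine (bipy, neutral). Ligand charge sum = -2.
Charge balance with iodide (-1) requires 1 complex ion per 2 iodide.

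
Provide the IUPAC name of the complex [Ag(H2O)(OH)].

There is no counter-ion, so the complex is neutral overall.
Ligand charges: 1×aqua (neutral), 1×hydroxo (-1 each); total -1. So Ag + (-1) = 0, giving Ag = +1.
Ligands are named alphabetically: aqua before hydroxo.

aquahydroxosilver(I)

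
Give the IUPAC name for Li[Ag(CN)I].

The 1 lithium counter-ion carries a total charge of +1, so each complex ion is 1−.
Ligand charges: 1×cyano (-1 each), 1×iodo (-1 each); total -2. So Ag + (-2) = 1−, giving Ag = +1.
The complex ion is anionic, so silver takes the -ate form argentate(I).

lithium cyanoiodoargentate(I)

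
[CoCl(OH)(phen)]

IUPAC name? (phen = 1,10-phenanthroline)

chlorohydroxo(1,10-phenanthroline)cobalt(II)

There is no counter-ion, so the complex is neutral overall.
Ligand charges: 1×1,10-phenanthroline (neutral), 1×hydroxo (-1 each), 1×chloro (-1 each); total -2. So Co + (-2) = 0, giving Co = +2.
Ligands are named alphabetically: chloro before hydroxo before phenanthroline.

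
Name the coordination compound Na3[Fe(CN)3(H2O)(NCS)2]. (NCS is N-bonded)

The 3 sodium counter-ions carry a total charge of +3, so each complex ion is 3−.
Ligand charges: 1×aqua (neutral), 2×isothiocyanato (-1 each), 3×cyano (-1 each); total -5. So Fe + (-5) = 3−, giving Fe = +2.
Ligands are named alphabetically: aqua before cyano before isothiocyanato.
The complex ion is anionic, so iron takes the -ate form ferrate(II).

sodium aquatricyanodiisothiocyanatoferrate(II)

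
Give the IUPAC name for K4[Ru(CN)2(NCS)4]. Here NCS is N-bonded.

potassium dicyanotetraisothiocyanatoruthenate(II)

The 4 potassium counter-ions carry a total charge of +4, so each complex ion is 4−.
Ligand charges: 4×isothiocyanato (-1 each), 2×cyano (-1 each); total -6. So Ru + (-6) = 4−, giving Ru = +2.
Ligands are named alphabetically: cyano before isothiocyanato.
The complex ion is anionic, so ruthenium takes the -ate form ruthenate(II).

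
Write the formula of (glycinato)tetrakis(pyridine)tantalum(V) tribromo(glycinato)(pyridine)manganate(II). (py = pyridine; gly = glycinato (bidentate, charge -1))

[Ta(gly)(py)4][MnBr3(gly)(py)]2

Cation [Ta…]: ligand charges -1, Ta(V) ⇒ ion charge 4+.
Anion [Mn…]: ligand charges -4, Mn(II) ⇒ ion charge 2−.
One 4+ cation requires 2 of the 2− anion.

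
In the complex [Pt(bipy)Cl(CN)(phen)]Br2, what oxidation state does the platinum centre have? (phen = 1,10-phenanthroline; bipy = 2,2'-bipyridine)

2 bromide outside the brackets (-1 each) → the complex ion is 2+.
Ligand charges: 1×phen neutral; 1×bipy neutral; 1×CN = -1; 1×Cl = -1; sum -2.
Pt + (-2) = 2+ ⇒ Pt is +4.

+4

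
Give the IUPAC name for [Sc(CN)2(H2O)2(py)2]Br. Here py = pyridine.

The 1 bromide counter-ion carries a total charge of -1, so each complex ion is 1+.
Ligand charges: 2×aqua (neutral), 2×pyridine (neutral), 2×cyano (-1 each); total -2. So Sc + (-2) = 1+, giving Sc = +3.
Ligands are named alphabetically: aqua before cyano before pyridine.

diaquadicyanobis(pyridine)scandium(III) bromide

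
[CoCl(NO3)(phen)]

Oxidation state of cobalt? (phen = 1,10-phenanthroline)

+2

No counter-ion: the bracketed complex is neutral.
Ligand charges: 1×Cl = -1; 1×NO3 = -1; 1×phen neutral; sum -2.
Co + (-2) = 0 ⇒ Co is +2.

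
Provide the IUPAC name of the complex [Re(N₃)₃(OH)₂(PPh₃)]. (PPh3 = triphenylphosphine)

triazidodihydroxo(triphenylphosphine)rhenium(V)

There is no counter-ion, so the complex is neutral overall.
Ligand charges: 3×azido (-1 each), 1×triphenylphosphine (neutral), 2×hydroxo (-1 each); total -5. So Re + (-5) = 0, giving Re = +5.
Ligands are named alphabetically: azido before hydroxo before triphenylphosphine.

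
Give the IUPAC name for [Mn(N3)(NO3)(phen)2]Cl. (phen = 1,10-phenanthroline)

azidonitratobis(1,10-phenanthroline)manganese(III) chloride

The 1 chloride counter-ion carries a total charge of -1, so each complex ion is 1+.
Ligand charges: 2×1,10-phenanthroline (neutral), 1×azido (-1 each), 1×nitrato (-1 each); total -2. So Mn + (-2) = 1+, giving Mn = +3.
Ligands are named alphabetically: azido before nitrato before phenanthroline.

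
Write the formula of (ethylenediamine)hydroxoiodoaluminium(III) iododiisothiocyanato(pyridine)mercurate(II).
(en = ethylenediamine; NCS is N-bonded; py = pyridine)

Cation [Al…]: ligand charges -2, Al(III) ⇒ ion charge 1+.
Anion [Hg…]: ligand charges -3, Hg(II) ⇒ ion charge 1−.
One 1+ cation balances one 1− anion.

[Al(en)I(OH)][HgI(NCS)2(py)]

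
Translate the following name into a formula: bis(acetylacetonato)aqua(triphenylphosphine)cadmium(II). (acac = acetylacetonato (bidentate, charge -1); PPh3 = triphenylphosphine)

Ligands: 1 aqua (H2O, neutral), 2 acetylacetonato (acac, -1), 1 triphenylphosphine (PPh3, neutral). Ligand charge sum = -2.
With Cd in oxidation state +2, the complex ion is [Cd...].

[Cd(acac)2(H2O)(PPh3)]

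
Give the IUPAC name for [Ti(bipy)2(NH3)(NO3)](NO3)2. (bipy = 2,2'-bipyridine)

The 2 nitrate counter-ions carry a total charge of -2, so each complex ion is 2+.
Ligand charges: 1×ammine (neutral), 2×2,2'-bipyridine (neutral), 1×nitrato (-1 each); total -1. So Ti + (-1) = 2+, giving Ti = +3.
Ligands are named alphabetically: ammine before bipyridine before nitrato.

amminebis(2,2'-bipyridine)nitratotitanium(III) nitrate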